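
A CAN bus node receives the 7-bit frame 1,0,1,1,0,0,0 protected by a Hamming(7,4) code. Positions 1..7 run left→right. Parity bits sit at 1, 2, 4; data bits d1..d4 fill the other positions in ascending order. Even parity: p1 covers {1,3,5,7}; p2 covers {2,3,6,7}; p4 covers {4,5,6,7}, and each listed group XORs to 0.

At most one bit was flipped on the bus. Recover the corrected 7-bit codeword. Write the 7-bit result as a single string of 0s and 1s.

1011010

s1 (pos 1,3,5,7): 1⊕1⊕0⊕0 = 0
s2 (pos 2,3,6,7): 0⊕1⊕0⊕0 = 1
s4 (pos 4,5,6,7): 1⊕0⊕0⊕0 = 1
Syndrome s4…s1 = 110 → error at position 6.
Flip position 6: 1011000 → 1011010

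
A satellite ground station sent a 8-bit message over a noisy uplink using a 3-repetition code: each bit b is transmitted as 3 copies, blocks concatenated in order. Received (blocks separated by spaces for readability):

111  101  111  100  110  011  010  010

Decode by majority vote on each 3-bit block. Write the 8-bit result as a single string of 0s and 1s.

11101100

Block 1 (111): 3 ones → 1
Block 2 (101): 2 ones → 1
Block 3 (111): 3 ones → 1
Block 4 (100): 1 one → 0
Block 5 (110): 2 ones → 1
Block 6 (011): 2 ones → 1
Block 7 (010): 1 one → 0
Block 8 (010): 1 one → 0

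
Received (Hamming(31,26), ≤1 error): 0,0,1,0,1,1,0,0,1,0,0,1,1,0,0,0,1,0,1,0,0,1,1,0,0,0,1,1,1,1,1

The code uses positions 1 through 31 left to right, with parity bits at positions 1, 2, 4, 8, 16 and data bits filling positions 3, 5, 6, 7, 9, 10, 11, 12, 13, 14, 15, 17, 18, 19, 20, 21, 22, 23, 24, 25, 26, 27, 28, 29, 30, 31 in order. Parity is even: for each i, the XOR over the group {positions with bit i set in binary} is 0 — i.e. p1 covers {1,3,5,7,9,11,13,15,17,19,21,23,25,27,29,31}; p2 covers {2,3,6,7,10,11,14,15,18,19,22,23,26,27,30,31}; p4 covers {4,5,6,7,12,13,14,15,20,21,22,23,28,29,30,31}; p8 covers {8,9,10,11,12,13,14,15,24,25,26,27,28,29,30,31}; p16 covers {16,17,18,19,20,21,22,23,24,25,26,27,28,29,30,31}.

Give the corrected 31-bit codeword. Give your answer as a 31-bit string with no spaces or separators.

s1 (pos 1,3,5,7,9,11,13,15,17,19,21,23,25,27,29,31): 0⊕1⊕1⊕0⊕1⊕0⊕1⊕0⊕1⊕1⊕0⊕1⊕0⊕1⊕1⊕1 = 0
s2 (pos 2,3,6,7,10,11,14,15,18,19,22,23,26,27,30,31): 0⊕1⊕1⊕0⊕0⊕0⊕0⊕0⊕0⊕1⊕1⊕1⊕0⊕1⊕1⊕1 = 0
s4 (pos 4,5,6,7,12,13,14,15,20,21,22,23,28,29,30,31): 0⊕1⊕1⊕0⊕1⊕1⊕0⊕0⊕0⊕0⊕1⊕1⊕1⊕1⊕1⊕1 = 0
s8 (pos 8,9,10,11,12,13,14,15,24,25,26,27,28,29,30,31): 0⊕1⊕0⊕0⊕1⊕1⊕0⊕0⊕0⊕0⊕0⊕1⊕1⊕1⊕1⊕1 = 0
s16 (pos 16,17,18,19,20,21,22,23,24,25,26,27,28,29,30,31): 0⊕1⊕0⊕1⊕0⊕0⊕1⊕1⊕0⊕0⊕0⊕1⊕1⊕1⊕1⊕1 = 1
Syndrome s16…s1 = 10000 → error at position 16.
Flip position 16: 0010110010011000101001100011111 → 0010110010011001101001100011111

0010110010011001101001100011111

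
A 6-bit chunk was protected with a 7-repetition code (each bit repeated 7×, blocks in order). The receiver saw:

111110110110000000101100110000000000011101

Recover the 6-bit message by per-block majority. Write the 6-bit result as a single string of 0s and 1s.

100001

Block 1 (1111101): 6 ones → 1
Block 2 (1011000): 3 ones → 0
Block 3 (0000101): 2 ones → 0
Block 4 (1001100): 3 ones → 0
Block 5 (0000000): 0 ones → 0
Block 6 (0011101): 4 ones → 1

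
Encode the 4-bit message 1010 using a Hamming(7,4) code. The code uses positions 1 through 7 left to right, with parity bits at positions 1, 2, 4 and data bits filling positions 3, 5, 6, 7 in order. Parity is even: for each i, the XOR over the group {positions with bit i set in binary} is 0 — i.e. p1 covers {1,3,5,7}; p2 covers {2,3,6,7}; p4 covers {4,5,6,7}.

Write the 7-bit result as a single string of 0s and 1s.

Place data at non-parity positions: p1 p2 1 p4 0 1 0
p1 (pos 1,3,5,7): XOR of data positions = 1⊕0⊕0 = 1
p2 (pos 2,3,6,7): XOR of data positions = 1⊕1⊕0 = 0
p4 (pos 4,5,6,7): XOR of data positions = 0⊕1⊕0 = 1
Codeword: 1011010

1011010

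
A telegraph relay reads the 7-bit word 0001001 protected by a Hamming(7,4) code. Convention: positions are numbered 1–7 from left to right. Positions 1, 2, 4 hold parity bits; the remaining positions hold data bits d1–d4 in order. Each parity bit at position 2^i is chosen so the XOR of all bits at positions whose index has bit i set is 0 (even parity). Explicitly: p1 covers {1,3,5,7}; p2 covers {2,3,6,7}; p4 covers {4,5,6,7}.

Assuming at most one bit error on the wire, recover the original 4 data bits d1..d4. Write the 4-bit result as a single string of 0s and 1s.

1001

s1 (pos 1,3,5,7): 0⊕0⊕0⊕1 = 1
s2 (pos 2,3,6,7): 0⊕0⊕0⊕1 = 1
s4 (pos 4,5,6,7): 1⊕0⊕0⊕1 = 0
Syndrome s4…s1 = 011 → error at position 3.
Flip position 3: 0001001 → 0011001
Read data bits from positions 3,5,6,7: 1001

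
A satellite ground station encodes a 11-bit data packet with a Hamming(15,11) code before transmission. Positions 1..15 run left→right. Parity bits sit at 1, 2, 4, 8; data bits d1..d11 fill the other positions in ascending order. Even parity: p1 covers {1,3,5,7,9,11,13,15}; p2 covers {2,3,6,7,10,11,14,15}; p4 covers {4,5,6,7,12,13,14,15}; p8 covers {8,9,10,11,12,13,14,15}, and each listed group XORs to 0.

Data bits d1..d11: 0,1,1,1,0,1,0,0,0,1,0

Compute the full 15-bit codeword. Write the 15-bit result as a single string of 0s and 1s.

000011100100010

Place data at non-parity positions: p1 p2 0 p4 1 1 1 p8 0 1 0 0 0 1 0
p1 (pos 1,3,5,7,9,11,13,15): XOR of data positions = 0⊕1⊕1⊕0⊕0⊕0⊕0 = 0
p2 (pos 2,3,6,7,10,11,14,15): XOR of data positions = 0⊕1⊕1⊕1⊕0⊕1⊕0 = 0
p4 (pos 4,5,6,7,12,13,14,15): XOR of data positions = 1⊕1⊕1⊕0⊕0⊕1⊕0 = 0
p8 (pos 8,9,10,11,12,13,14,15): XOR of data positions = 0⊕1⊕0⊕0⊕0⊕1⊕0 = 0
Codeword: 000011100100010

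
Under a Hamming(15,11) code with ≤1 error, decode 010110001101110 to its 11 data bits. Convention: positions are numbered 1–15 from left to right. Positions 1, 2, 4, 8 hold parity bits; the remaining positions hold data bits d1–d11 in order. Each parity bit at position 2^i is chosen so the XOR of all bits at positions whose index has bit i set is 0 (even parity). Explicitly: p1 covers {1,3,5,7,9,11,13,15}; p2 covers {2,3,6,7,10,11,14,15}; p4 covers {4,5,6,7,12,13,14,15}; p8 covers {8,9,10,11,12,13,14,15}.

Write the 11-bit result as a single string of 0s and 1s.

s1 (pos 1,3,5,7,9,11,13,15): 0⊕0⊕1⊕0⊕1⊕0⊕1⊕0 = 1
s2 (pos 2,3,6,7,10,11,14,15): 1⊕0⊕0⊕0⊕1⊕0⊕1⊕0 = 1
s4 (pos 4,5,6,7,12,13,14,15): 1⊕1⊕0⊕0⊕1⊕1⊕1⊕0 = 1
s8 (pos 8,9,10,11,12,13,14,15): 0⊕1⊕1⊕0⊕1⊕1⊕1⊕0 = 1
Syndrome s8…s1 = 1111 → error at position 15.
Flip position 15: 010110001101110 → 010110001101111
Read data bits from positions 3,5,6,7,9,10,11,12,13,14,15: 01001101111

01001101111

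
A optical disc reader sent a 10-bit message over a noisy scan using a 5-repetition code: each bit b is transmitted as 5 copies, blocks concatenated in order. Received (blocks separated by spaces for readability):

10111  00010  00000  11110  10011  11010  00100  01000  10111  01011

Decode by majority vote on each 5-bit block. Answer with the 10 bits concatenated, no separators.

Block 1 (10111): 4 ones → 1
Block 2 (00010): 1 one → 0
Block 3 (00000): 0 ones → 0
Block 4 (11110): 4 ones → 1
Block 5 (10011): 3 ones → 1
Block 6 (11010): 3 ones → 1
Block 7 (00100): 1 one → 0
Block 8 (01000): 1 one → 0
Block 9 (10111): 4 ones → 1
Block 10 (01011): 3 ones → 1

1001110011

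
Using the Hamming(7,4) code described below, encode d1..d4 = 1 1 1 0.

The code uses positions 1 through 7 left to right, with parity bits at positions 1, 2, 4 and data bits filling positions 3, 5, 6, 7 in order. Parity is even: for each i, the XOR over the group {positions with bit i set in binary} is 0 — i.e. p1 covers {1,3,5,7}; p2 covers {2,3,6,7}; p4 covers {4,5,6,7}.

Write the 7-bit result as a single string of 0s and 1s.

Place data at non-parity positions: p1 p2 1 p4 1 1 0
p1 (pos 1,3,5,7): XOR of data positions = 1⊕1⊕0 = 0
p2 (pos 2,3,6,7): XOR of data positions = 1⊕1⊕0 = 0
p4 (pos 4,5,6,7): XOR of data positions = 1⊕1⊕0 = 0
Codeword: 0010110

0010110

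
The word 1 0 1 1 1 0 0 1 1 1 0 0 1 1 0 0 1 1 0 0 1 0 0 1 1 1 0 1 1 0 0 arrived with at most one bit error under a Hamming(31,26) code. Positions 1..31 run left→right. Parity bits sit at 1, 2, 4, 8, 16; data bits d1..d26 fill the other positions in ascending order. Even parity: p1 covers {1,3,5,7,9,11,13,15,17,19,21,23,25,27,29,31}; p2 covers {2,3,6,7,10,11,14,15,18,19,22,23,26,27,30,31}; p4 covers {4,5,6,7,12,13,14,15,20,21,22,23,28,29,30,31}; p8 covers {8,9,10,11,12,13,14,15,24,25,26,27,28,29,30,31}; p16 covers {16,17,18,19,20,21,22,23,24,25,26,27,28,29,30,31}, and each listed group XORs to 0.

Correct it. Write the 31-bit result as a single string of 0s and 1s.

1011101111001100110010011101100

s1 (pos 1,3,5,7,9,11,13,15,17,19,21,23,25,27,29,31): 1⊕1⊕1⊕0⊕1⊕0⊕1⊕0⊕1⊕0⊕1⊕0⊕1⊕0⊕1⊕0 = 1
s2 (pos 2,3,6,7,10,11,14,15,18,19,22,23,26,27,30,31): 0⊕1⊕0⊕0⊕1⊕0⊕1⊕0⊕1⊕0⊕0⊕0⊕1⊕0⊕0⊕0 = 1
s4 (pos 4,5,6,7,12,13,14,15,20,21,22,23,28,29,30,31): 1⊕1⊕0⊕0⊕0⊕1⊕1⊕0⊕0⊕1⊕0⊕0⊕1⊕1⊕0⊕0 = 1
s8 (pos 8,9,10,11,12,13,14,15,24,25,26,27,28,29,30,31): 1⊕1⊕1⊕0⊕0⊕1⊕1⊕0⊕1⊕1⊕1⊕0⊕1⊕1⊕0⊕0 = 0
s16 (pos 16,17,18,19,20,21,22,23,24,25,26,27,28,29,30,31): 0⊕1⊕1⊕0⊕0⊕1⊕0⊕0⊕1⊕1⊕1⊕0⊕1⊕1⊕0⊕0 = 0
Syndrome s16…s1 = 00111 → error at position 7.
Flip position 7: 1011100111001100110010011101100 → 1011101111001100110010011101100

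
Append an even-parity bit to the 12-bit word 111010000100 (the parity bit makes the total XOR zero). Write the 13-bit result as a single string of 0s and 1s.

1110100001001

XOR of the 12 data bits: 1⊕1⊕1⊕0⊕1⊕0⊕0⊕0⊕0⊕1⊕0⊕0 = 1
Parity bit = 1 (so all 13 bits XOR to 0).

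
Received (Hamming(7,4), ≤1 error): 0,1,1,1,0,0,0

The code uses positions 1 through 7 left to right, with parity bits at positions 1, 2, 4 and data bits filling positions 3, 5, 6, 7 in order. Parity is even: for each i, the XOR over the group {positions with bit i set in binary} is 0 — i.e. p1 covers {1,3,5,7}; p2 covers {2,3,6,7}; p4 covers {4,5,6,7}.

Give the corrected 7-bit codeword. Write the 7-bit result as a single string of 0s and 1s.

s1 (pos 1,3,5,7): 0⊕1⊕0⊕0 = 1
s2 (pos 2,3,6,7): 1⊕1⊕0⊕0 = 0
s4 (pos 4,5,6,7): 1⊕0⊕0⊕0 = 1
Syndrome s4…s1 = 101 → error at position 5.
Flip position 5: 0111000 → 0111100

0111100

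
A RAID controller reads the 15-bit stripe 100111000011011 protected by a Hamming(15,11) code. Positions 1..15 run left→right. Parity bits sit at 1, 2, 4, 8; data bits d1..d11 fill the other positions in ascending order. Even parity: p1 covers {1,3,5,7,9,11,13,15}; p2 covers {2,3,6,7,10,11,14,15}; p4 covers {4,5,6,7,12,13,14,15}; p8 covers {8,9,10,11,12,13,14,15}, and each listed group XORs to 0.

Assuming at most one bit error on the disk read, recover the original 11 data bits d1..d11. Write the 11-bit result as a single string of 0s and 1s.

s1 (pos 1,3,5,7,9,11,13,15): 1⊕0⊕1⊕0⊕0⊕1⊕0⊕1 = 0
s2 (pos 2,3,6,7,10,11,14,15): 0⊕0⊕1⊕0⊕0⊕1⊕1⊕1 = 0
s4 (pos 4,5,6,7,12,13,14,15): 1⊕1⊕1⊕0⊕1⊕0⊕1⊕1 = 0
s8 (pos 8,9,10,11,12,13,14,15): 0⊕0⊕0⊕1⊕1⊕0⊕1⊕1 = 0
Syndrome s8…s1 = 0000 → no error.
Read data bits from positions 3,5,6,7,9,10,11,12,13,14,15: 01100011011

01100011011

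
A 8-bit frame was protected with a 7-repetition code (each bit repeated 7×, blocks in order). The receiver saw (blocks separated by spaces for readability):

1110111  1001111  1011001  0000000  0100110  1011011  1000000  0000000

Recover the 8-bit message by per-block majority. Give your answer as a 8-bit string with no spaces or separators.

11100100

Block 1 (1110111): 6 ones → 1
Block 2 (1001111): 5 ones → 1
Block 3 (1011001): 4 ones → 1
Block 4 (0000000): 0 ones → 0
Block 5 (0100110): 3 ones → 0
Block 6 (1011011): 5 ones → 1
Block 7 (1000000): 1 one → 0
Block 8 (0000000): 0 ones → 0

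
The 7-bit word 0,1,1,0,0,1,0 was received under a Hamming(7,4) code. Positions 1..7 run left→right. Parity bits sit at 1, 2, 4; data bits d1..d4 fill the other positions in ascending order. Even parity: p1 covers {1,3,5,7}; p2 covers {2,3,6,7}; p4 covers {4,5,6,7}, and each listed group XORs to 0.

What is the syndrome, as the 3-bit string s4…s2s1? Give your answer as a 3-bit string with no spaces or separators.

111

s1 (pos 1,3,5,7): 0⊕1⊕0⊕0 = 1
s2 (pos 2,3,6,7): 1⊕1⊕1⊕0 = 1
s4 (pos 4,5,6,7): 0⊕0⊕1⊕0 = 1
Syndrome s4…s1 = 111 → error at position 7.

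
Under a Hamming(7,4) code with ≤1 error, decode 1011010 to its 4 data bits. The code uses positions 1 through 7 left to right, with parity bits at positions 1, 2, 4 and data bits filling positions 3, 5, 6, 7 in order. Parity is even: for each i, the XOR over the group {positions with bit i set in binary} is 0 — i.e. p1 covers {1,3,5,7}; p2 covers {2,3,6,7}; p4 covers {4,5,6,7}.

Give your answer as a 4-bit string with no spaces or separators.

1010

s1 (pos 1,3,5,7): 1⊕1⊕0⊕0 = 0
s2 (pos 2,3,6,7): 0⊕1⊕1⊕0 = 0
s4 (pos 4,5,6,7): 1⊕0⊕1⊕0 = 0
Syndrome s4…s1 = 000 → no error.
Read data bits from positions 3,5,6,7: 1010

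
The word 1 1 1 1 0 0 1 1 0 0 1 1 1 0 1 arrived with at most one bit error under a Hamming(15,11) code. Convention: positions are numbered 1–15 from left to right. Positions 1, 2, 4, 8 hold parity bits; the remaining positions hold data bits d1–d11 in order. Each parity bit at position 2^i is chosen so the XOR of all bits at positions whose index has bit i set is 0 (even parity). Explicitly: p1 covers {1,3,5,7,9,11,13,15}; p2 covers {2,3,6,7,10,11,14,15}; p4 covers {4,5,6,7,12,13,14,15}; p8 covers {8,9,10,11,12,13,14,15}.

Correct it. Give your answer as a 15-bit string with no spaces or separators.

s1 (pos 1,3,5,7,9,11,13,15): 1⊕1⊕0⊕1⊕0⊕1⊕1⊕1 = 0
s2 (pos 2,3,6,7,10,11,14,15): 1⊕1⊕0⊕1⊕0⊕1⊕0⊕1 = 1
s4 (pos 4,5,6,7,12,13,14,15): 1⊕0⊕0⊕1⊕1⊕1⊕0⊕1 = 1
s8 (pos 8,9,10,11,12,13,14,15): 1⊕0⊕0⊕1⊕1⊕1⊕0⊕1 = 1
Syndrome s8…s1 = 1110 → error at position 14.
Flip position 14: 111100110011101 → 111100110011111

111100110011111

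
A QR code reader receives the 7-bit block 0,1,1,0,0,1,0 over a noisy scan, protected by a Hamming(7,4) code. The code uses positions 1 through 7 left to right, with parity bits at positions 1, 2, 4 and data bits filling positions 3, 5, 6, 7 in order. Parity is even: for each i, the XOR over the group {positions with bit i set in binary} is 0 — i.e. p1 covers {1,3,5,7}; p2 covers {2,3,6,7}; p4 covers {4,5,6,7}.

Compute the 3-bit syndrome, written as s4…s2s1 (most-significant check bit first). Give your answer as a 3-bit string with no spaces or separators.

s1 (pos 1,3,5,7): 0⊕1⊕0⊕0 = 1
s2 (pos 2,3,6,7): 1⊕1⊕1⊕0 = 1
s4 (pos 4,5,6,7): 0⊕0⊕1⊕0 = 1
Syndrome s4…s1 = 111 → error at position 7.

111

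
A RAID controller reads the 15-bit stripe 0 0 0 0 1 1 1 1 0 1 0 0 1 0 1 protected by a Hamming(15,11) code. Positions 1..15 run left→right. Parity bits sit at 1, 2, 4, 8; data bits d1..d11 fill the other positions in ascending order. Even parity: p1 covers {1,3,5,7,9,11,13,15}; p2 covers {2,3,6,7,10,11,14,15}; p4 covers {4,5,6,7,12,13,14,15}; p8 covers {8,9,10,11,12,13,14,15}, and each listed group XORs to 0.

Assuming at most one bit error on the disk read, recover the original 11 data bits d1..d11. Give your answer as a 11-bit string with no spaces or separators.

s1 (pos 1,3,5,7,9,11,13,15): 0⊕0⊕1⊕1⊕0⊕0⊕1⊕1 = 0
s2 (pos 2,3,6,7,10,11,14,15): 0⊕0⊕1⊕1⊕1⊕0⊕0⊕1 = 0
s4 (pos 4,5,6,7,12,13,14,15): 0⊕1⊕1⊕1⊕0⊕1⊕0⊕1 = 1
s8 (pos 8,9,10,11,12,13,14,15): 1⊕0⊕1⊕0⊕0⊕1⊕0⊕1 = 0
Syndrome s8…s1 = 0100 → error at position 4.
Flip position 4: 000011110100101 → 000111110100101
Read data bits from positions 3,5,6,7,9,10,11,12,13,14,15: 01110100101

01110100101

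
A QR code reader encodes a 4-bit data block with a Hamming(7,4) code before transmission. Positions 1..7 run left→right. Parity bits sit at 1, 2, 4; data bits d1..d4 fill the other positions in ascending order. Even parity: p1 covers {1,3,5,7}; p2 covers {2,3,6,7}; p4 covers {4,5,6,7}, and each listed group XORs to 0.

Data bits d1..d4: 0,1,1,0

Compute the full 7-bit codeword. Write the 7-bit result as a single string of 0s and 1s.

1100110

Place data at non-parity positions: p1 p2 0 p4 1 1 0
p1 (pos 1,3,5,7): XOR of data positions = 0⊕1⊕0 = 1
p2 (pos 2,3,6,7): XOR of data positions = 0⊕1⊕0 = 1
p4 (pos 4,5,6,7): XOR of data positions = 1⊕1⊕0 = 0
Codeword: 1100110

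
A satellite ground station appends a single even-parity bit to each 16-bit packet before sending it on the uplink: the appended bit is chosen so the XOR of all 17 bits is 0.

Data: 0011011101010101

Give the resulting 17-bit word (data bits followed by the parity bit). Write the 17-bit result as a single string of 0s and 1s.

00110111010101011

XOR of the 16 data bits: 0⊕0⊕1⊕1⊕0⊕1⊕1⊕1⊕0⊕1⊕0⊕1⊕0⊕1⊕0⊕1 = 1
Parity bit = 1 (so all 17 bits XOR to 0).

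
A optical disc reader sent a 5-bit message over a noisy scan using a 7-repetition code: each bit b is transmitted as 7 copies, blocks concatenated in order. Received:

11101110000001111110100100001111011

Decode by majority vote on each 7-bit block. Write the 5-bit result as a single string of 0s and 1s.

10101

Block 1 (1110111): 6 ones → 1
Block 2 (0000001): 1 one → 0
Block 3 (1111101): 6 ones → 1
Block 4 (0010000): 1 one → 0
Block 5 (1111011): 6 ones → 1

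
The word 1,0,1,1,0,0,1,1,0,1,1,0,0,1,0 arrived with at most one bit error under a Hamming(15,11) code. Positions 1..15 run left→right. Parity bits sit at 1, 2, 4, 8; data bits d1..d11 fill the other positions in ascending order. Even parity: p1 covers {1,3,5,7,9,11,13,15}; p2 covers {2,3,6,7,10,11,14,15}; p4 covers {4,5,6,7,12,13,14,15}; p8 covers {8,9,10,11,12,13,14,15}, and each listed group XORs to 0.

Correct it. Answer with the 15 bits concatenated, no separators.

101101110110010

s1 (pos 1,3,5,7,9,11,13,15): 1⊕1⊕0⊕1⊕0⊕1⊕0⊕0 = 0
s2 (pos 2,3,6,7,10,11,14,15): 0⊕1⊕0⊕1⊕1⊕1⊕1⊕0 = 1
s4 (pos 4,5,6,7,12,13,14,15): 1⊕0⊕0⊕1⊕0⊕0⊕1⊕0 = 1
s8 (pos 8,9,10,11,12,13,14,15): 1⊕0⊕1⊕1⊕0⊕0⊕1⊕0 = 0
Syndrome s8…s1 = 0110 → error at position 6.
Flip position 6: 101100110110010 → 101101110110010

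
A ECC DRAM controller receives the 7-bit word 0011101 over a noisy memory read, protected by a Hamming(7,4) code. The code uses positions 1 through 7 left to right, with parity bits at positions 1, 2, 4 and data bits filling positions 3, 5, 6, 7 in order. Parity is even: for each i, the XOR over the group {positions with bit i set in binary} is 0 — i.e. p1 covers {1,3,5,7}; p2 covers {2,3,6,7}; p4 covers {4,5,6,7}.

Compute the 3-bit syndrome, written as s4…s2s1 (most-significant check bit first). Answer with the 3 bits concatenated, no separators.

s1 (pos 1,3,5,7): 0⊕1⊕1⊕1 = 1
s2 (pos 2,3,6,7): 0⊕1⊕0⊕1 = 0
s4 (pos 4,5,6,7): 1⊕1⊕0⊕1 = 1
Syndrome s4…s1 = 101 → error at position 5.

101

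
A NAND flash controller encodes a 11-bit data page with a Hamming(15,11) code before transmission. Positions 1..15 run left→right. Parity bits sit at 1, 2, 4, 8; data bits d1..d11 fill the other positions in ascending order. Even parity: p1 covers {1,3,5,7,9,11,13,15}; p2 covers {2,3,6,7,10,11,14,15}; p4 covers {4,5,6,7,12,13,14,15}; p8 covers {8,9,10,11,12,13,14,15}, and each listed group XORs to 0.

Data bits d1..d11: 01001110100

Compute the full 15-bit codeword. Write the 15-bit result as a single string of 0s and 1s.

000010001110100

Place data at non-parity positions: p1 p2 0 p4 1 0 0 p8 1 1 1 0 1 0 0
p1 (pos 1,3,5,7,9,11,13,15): XOR of data positions = 0⊕1⊕0⊕1⊕1⊕1⊕0 = 0
p2 (pos 2,3,6,7,10,11,14,15): XOR of data positions = 0⊕0⊕0⊕1⊕1⊕0⊕0 = 0
p4 (pos 4,5,6,7,12,13,14,15): XOR of data positions = 1⊕0⊕0⊕0⊕1⊕0⊕0 = 0
p8 (pos 8,9,10,11,12,13,14,15): XOR of data positions = 1⊕1⊕1⊕0⊕1⊕0⊕0 = 0
Codeword: 000010001110100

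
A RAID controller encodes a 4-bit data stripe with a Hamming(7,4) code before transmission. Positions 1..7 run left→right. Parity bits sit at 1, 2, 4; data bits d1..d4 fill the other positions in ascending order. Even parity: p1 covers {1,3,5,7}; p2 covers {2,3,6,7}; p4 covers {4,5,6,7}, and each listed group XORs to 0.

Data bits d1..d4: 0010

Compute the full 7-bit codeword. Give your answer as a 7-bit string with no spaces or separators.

0101010

Place data at non-parity positions: p1 p2 0 p4 0 1 0
p1 (pos 1,3,5,7): XOR of data positions = 0⊕0⊕0 = 0
p2 (pos 2,3,6,7): XOR of data positions = 0⊕1⊕0 = 1
p4 (pos 4,5,6,7): XOR of data positions = 0⊕1⊕0 = 1
Codeword: 0101010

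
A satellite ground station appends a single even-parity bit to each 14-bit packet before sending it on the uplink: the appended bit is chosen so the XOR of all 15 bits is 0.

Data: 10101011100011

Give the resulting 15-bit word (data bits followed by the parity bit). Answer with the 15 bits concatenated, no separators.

101010111000110

XOR of the 14 data bits: 1⊕0⊕1⊕0⊕1⊕0⊕1⊕1⊕1⊕0⊕0⊕0⊕1⊕1 = 0
Parity bit = 0 (so all 15 bits XOR to 0).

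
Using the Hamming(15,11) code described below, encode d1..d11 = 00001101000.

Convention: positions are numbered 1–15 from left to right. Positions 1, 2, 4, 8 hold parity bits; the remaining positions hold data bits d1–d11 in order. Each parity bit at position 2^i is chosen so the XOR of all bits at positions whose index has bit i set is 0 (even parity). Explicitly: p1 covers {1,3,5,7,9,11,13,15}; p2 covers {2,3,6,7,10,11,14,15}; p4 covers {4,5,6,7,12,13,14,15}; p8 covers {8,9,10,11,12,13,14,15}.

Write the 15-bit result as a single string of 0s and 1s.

110100011101000

Place data at non-parity positions: p1 p2 0 p4 0 0 0 p8 1 1 0 1 0 0 0
p1 (pos 1,3,5,7,9,11,13,15): XOR of data positions = 0⊕0⊕0⊕1⊕0⊕0⊕0 = 1
p2 (pos 2,3,6,7,10,11,14,15): XOR of data positions = 0⊕0⊕0⊕1⊕0⊕0⊕0 = 1
p4 (pos 4,5,6,7,12,13,14,15): XOR of data positions = 0⊕0⊕0⊕1⊕0⊕0⊕0 = 1
p8 (pos 8,9,10,11,12,13,14,15): XOR of data positions = 1⊕1⊕0⊕1⊕0⊕0⊕0 = 1
Codeword: 110100011101000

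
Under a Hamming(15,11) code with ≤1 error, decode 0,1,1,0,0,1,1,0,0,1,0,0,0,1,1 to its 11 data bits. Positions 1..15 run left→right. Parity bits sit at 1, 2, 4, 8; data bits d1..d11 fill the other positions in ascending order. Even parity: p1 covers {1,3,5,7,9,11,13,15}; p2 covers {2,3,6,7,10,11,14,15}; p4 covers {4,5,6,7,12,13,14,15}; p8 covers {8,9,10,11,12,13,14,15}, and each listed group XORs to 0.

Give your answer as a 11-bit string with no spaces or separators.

s1 (pos 1,3,5,7,9,11,13,15): 0⊕1⊕0⊕1⊕0⊕0⊕0⊕1 = 1
s2 (pos 2,3,6,7,10,11,14,15): 1⊕1⊕1⊕1⊕1⊕0⊕1⊕1 = 1
s4 (pos 4,5,6,7,12,13,14,15): 0⊕0⊕1⊕1⊕0⊕0⊕1⊕1 = 0
s8 (pos 8,9,10,11,12,13,14,15): 0⊕0⊕1⊕0⊕0⊕0⊕1⊕1 = 1
Syndrome s8…s1 = 1011 → error at position 11.
Flip position 11: 011001100100011 → 011001100110011
Read data bits from positions 3,5,6,7,9,10,11,12,13,14,15: 10110110011

10110110011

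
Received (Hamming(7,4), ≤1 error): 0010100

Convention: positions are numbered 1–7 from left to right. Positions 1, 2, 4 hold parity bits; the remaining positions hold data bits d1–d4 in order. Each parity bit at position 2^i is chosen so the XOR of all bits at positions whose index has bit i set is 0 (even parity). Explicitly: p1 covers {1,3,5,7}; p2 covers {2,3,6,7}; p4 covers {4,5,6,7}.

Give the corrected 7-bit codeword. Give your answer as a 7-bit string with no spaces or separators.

s1 (pos 1,3,5,7): 0⊕1⊕1⊕0 = 0
s2 (pos 2,3,6,7): 0⊕1⊕0⊕0 = 1
s4 (pos 4,5,6,7): 0⊕1⊕0⊕0 = 1
Syndrome s4…s1 = 110 → error at position 6.
Flip position 6: 0010100 → 0010110

0010110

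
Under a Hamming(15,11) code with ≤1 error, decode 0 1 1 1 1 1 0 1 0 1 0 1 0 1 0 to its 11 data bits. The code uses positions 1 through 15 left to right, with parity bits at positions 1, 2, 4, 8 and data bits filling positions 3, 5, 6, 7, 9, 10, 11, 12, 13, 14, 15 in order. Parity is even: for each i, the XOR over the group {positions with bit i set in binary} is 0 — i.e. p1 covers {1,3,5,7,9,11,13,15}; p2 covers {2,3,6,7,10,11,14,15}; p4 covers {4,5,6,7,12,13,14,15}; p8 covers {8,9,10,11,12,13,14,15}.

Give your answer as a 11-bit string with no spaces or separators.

11000101010

s1 (pos 1,3,5,7,9,11,13,15): 0⊕1⊕1⊕0⊕0⊕0⊕0⊕0 = 0
s2 (pos 2,3,6,7,10,11,14,15): 1⊕1⊕1⊕0⊕1⊕0⊕1⊕0 = 1
s4 (pos 4,5,6,7,12,13,14,15): 1⊕1⊕1⊕0⊕1⊕0⊕1⊕0 = 1
s8 (pos 8,9,10,11,12,13,14,15): 1⊕0⊕1⊕0⊕1⊕0⊕1⊕0 = 0
Syndrome s8…s1 = 0110 → error at position 6.
Flip position 6: 011111010101010 → 011110010101010
Read data bits from positions 3,5,6,7,9,10,11,12,13,14,15: 11000101010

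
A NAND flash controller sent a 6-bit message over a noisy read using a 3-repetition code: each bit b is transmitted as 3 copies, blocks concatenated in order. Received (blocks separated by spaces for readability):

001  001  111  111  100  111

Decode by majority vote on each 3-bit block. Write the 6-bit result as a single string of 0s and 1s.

Block 1 (001): 1 one → 0
Block 2 (001): 1 one → 0
Block 3 (111): 3 ones → 1
Block 4 (111): 3 ones → 1
Block 5 (100): 1 one → 0
Block 6 (111): 3 ones → 1

001101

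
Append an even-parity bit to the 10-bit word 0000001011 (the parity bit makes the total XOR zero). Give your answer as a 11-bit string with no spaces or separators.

XOR of the 10 data bits: 0⊕0⊕0⊕0⊕0⊕0⊕1⊕0⊕1⊕1 = 1
Parity bit = 1 (so all 11 bits XOR to 0).

00000010111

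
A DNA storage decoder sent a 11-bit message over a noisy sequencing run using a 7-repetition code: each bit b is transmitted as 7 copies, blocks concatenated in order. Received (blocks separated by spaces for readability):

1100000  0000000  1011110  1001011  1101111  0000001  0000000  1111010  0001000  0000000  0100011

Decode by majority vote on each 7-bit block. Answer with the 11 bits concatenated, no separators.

00111001000

Block 1 (1100000): 2 ones → 0
Block 2 (0000000): 0 ones → 0
Block 3 (1011110): 5 ones → 1
Block 4 (1001011): 4 ones → 1
Block 5 (1101111): 6 ones → 1
Block 6 (0000001): 1 one → 0
Block 7 (0000000): 0 ones → 0
Block 8 (1111010): 5 ones → 1
Block 9 (0001000): 1 one → 0
Block 10 (0000000): 0 ones → 0
Block 11 (0100011): 3 ones → 0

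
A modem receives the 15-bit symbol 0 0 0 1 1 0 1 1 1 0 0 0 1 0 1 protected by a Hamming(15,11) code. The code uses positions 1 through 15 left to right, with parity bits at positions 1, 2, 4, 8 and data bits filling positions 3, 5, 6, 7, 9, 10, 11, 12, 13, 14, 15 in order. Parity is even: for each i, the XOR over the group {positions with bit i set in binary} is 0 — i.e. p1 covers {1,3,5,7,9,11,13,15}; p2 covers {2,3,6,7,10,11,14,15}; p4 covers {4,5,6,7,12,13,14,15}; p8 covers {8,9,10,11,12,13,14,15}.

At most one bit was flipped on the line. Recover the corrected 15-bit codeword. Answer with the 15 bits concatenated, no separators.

000100111000101

s1 (pos 1,3,5,7,9,11,13,15): 0⊕0⊕1⊕1⊕1⊕0⊕1⊕1 = 1
s2 (pos 2,3,6,7,10,11,14,15): 0⊕0⊕0⊕1⊕0⊕0⊕0⊕1 = 0
s4 (pos 4,5,6,7,12,13,14,15): 1⊕1⊕0⊕1⊕0⊕1⊕0⊕1 = 1
s8 (pos 8,9,10,11,12,13,14,15): 1⊕1⊕0⊕0⊕0⊕1⊕0⊕1 = 0
Syndrome s8…s1 = 0101 → error at position 5.
Flip position 5: 000110111000101 → 000100111000101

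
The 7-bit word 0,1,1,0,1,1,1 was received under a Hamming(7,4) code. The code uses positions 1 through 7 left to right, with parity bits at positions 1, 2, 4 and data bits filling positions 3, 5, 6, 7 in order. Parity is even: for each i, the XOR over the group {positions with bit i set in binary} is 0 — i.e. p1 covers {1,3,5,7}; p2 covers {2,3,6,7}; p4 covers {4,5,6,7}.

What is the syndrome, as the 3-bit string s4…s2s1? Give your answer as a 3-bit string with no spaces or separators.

s1 (pos 1,3,5,7): 0⊕1⊕1⊕1 = 1
s2 (pos 2,3,6,7): 1⊕1⊕1⊕1 = 0
s4 (pos 4,5,6,7): 0⊕1⊕1⊕1 = 1
Syndrome s4…s1 = 101 → error at position 5.

101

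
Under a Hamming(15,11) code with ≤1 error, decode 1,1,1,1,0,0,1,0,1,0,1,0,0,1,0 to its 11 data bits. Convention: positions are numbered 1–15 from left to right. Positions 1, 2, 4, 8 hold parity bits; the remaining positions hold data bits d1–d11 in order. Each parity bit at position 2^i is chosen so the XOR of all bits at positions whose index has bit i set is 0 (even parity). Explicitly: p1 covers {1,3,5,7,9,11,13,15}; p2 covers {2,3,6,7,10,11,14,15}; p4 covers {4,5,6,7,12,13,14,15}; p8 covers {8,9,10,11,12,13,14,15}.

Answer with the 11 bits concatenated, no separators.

10011010011

s1 (pos 1,3,5,7,9,11,13,15): 1⊕1⊕0⊕1⊕1⊕1⊕0⊕0 = 1
s2 (pos 2,3,6,7,10,11,14,15): 1⊕1⊕0⊕1⊕0⊕1⊕1⊕0 = 1
s4 (pos 4,5,6,7,12,13,14,15): 1⊕0⊕0⊕1⊕0⊕0⊕1⊕0 = 1
s8 (pos 8,9,10,11,12,13,14,15): 0⊕1⊕0⊕1⊕0⊕0⊕1⊕0 = 1
Syndrome s8…s1 = 1111 → error at position 15.
Flip position 15: 111100101010010 → 111100101010011
Read data bits from positions 3,5,6,7,9,10,11,12,13,14,15: 10011010011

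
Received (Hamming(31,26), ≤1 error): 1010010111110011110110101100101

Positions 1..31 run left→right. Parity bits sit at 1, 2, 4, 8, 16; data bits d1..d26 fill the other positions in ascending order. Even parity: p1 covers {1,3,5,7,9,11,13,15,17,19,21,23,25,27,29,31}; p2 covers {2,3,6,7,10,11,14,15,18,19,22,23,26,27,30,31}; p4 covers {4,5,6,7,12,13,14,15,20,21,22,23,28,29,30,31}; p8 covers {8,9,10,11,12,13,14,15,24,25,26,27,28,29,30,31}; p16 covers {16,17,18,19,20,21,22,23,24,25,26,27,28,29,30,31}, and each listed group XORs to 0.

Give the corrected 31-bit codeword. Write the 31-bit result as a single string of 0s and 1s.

s1 (pos 1,3,5,7,9,11,13,15,17,19,21,23,25,27,29,31): 1⊕1⊕0⊕0⊕1⊕1⊕0⊕1⊕1⊕0⊕1⊕1⊕1⊕0⊕1⊕1 = 1
s2 (pos 2,3,6,7,10,11,14,15,18,19,22,23,26,27,30,31): 0⊕1⊕1⊕0⊕1⊕1⊕0⊕1⊕1⊕0⊕0⊕1⊕1⊕0⊕0⊕1 = 1
s4 (pos 4,5,6,7,12,13,14,15,20,21,22,23,28,29,30,31): 0⊕0⊕1⊕0⊕1⊕0⊕0⊕1⊕1⊕1⊕0⊕1⊕0⊕1⊕0⊕1 = 0
s8 (pos 8,9,10,11,12,13,14,15,24,25,26,27,28,29,30,31): 1⊕1⊕1⊕1⊕1⊕0⊕0⊕1⊕0⊕1⊕1⊕0⊕0⊕1⊕0⊕1 = 0
s16 (pos 16,17,18,19,20,21,22,23,24,25,26,27,28,29,30,31): 1⊕1⊕1⊕0⊕1⊕1⊕0⊕1⊕0⊕1⊕1⊕0⊕0⊕1⊕0⊕1 = 0
Syndrome s16…s1 = 00011 → error at position 3.
Flip position 3: 1010010111110011110110101100101 → 1000010111110011110110101100101

1000010111110011110110101100101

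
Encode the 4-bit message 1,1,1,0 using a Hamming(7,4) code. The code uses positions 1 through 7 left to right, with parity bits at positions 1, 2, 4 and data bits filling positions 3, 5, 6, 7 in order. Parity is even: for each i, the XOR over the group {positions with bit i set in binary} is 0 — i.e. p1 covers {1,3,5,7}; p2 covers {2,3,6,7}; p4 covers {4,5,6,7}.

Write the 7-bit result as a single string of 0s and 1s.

Place data at non-parity positions: p1 p2 1 p4 1 1 0
p1 (pos 1,3,5,7): XOR of data positions = 1⊕1⊕0 = 0
p2 (pos 2,3,6,7): XOR of data positions = 1⊕1⊕0 = 0
p4 (pos 4,5,6,7): XOR of data positions = 1⊕1⊕0 = 0
Codeword: 0010110

0010110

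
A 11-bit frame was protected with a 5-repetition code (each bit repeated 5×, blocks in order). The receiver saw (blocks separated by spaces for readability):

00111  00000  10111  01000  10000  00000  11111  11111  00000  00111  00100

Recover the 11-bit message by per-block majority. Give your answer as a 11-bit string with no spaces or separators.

10100011010

Block 1 (00111): 3 ones → 1
Block 2 (00000): 0 ones → 0
Block 3 (10111): 4 ones → 1
Block 4 (01000): 1 one → 0
Block 5 (10000): 1 one → 0
Block 6 (00000): 0 ones → 0
Block 7 (11111): 5 ones → 1
Block 8 (11111): 5 ones → 1
Block 9 (00000): 0 ones → 0
Block 10 (00111): 3 ones → 1
Block 11 (00100): 1 one → 0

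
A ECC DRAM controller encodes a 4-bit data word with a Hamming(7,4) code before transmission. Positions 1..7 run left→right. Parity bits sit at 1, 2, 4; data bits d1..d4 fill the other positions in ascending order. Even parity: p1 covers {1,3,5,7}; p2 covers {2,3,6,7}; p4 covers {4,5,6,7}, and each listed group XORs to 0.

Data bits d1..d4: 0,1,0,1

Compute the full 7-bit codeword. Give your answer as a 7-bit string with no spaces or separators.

Place data at non-parity positions: p1 p2 0 p4 1 0 1
p1 (pos 1,3,5,7): XOR of data positions = 0⊕1⊕1 = 0
p2 (pos 2,3,6,7): XOR of data positions = 0⊕0⊕1 = 1
p4 (pos 4,5,6,7): XOR of data positions = 1⊕0⊕1 = 0
Codeword: 0100101

0100101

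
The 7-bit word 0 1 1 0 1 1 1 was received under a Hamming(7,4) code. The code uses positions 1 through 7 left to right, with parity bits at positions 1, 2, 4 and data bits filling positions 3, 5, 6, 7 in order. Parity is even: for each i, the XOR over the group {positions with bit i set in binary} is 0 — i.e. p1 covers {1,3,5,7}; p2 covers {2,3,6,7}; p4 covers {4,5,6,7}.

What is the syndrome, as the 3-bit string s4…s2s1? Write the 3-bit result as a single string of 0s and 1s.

101

s1 (pos 1,3,5,7): 0⊕1⊕1⊕1 = 1
s2 (pos 2,3,6,7): 1⊕1⊕1⊕1 = 0
s4 (pos 4,5,6,7): 0⊕1⊕1⊕1 = 1
Syndrome s4…s1 = 101 → error at position 5.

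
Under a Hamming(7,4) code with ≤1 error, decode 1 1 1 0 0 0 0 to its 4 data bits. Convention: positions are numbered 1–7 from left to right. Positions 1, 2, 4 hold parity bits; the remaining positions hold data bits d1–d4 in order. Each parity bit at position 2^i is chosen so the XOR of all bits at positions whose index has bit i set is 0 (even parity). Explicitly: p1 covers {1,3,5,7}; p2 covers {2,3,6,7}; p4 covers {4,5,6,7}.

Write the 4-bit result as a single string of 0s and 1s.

1000

s1 (pos 1,3,5,7): 1⊕1⊕0⊕0 = 0
s2 (pos 2,3,6,7): 1⊕1⊕0⊕0 = 0
s4 (pos 4,5,6,7): 0⊕0⊕0⊕0 = 0
Syndrome s4…s1 = 000 → no error.
Read data bits from positions 3,5,6,7: 1000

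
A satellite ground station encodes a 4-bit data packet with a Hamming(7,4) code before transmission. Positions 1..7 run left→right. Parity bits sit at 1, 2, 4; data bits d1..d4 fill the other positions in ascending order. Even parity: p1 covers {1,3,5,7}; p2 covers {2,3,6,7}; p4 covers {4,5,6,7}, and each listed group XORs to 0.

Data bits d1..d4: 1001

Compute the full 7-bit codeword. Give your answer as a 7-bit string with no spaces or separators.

Place data at non-parity positions: p1 p2 1 p4 0 0 1
p1 (pos 1,3,5,7): XOR of data positions = 1⊕0⊕1 = 0
p2 (pos 2,3,6,7): XOR of data positions = 1⊕0⊕1 = 0
p4 (pos 4,5,6,7): XOR of data positions = 0⊕0⊕1 = 1
Codeword: 0011001

0011001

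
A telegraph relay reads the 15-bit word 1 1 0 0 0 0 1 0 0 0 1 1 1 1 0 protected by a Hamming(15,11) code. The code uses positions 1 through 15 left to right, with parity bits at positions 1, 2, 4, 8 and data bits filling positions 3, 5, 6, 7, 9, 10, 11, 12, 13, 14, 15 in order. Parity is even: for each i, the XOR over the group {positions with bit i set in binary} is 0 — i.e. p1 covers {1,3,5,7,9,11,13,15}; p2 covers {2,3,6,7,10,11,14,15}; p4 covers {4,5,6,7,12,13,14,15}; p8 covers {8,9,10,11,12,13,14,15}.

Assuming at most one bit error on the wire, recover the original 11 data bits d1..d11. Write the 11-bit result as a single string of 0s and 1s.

00010011110

s1 (pos 1,3,5,7,9,11,13,15): 1⊕0⊕0⊕1⊕0⊕1⊕1⊕0 = 0
s2 (pos 2,3,6,7,10,11,14,15): 1⊕0⊕0⊕1⊕0⊕1⊕1⊕0 = 0
s4 (pos 4,5,6,7,12,13,14,15): 0⊕0⊕0⊕1⊕1⊕1⊕1⊕0 = 0
s8 (pos 8,9,10,11,12,13,14,15): 0⊕0⊕0⊕1⊕1⊕1⊕1⊕0 = 0
Syndrome s8…s1 = 0000 → no error.
Read data bits from positions 3,5,6,7,9,10,11,12,13,14,15: 00010011110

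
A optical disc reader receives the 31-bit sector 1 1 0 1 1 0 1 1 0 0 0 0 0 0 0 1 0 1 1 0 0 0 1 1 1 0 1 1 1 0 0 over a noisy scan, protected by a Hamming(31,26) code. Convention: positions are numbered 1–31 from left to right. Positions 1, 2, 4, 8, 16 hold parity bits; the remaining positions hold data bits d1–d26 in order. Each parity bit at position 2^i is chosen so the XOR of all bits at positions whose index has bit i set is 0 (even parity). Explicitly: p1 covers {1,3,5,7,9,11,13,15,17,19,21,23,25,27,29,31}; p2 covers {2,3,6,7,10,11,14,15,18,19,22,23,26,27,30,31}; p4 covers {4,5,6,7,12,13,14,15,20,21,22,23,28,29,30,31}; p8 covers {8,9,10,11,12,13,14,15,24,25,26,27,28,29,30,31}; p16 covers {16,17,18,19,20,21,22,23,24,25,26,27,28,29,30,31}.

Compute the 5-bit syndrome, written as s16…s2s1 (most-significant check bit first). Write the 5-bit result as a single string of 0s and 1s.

10000

s1 (pos 1,3,5,7,9,11,13,15,17,19,21,23,25,27,29,31): 1⊕0⊕1⊕1⊕0⊕0⊕0⊕0⊕0⊕1⊕0⊕1⊕1⊕1⊕1⊕0 = 0
s2 (pos 2,3,6,7,10,11,14,15,18,19,22,23,26,27,30,31): 1⊕0⊕0⊕1⊕0⊕0⊕0⊕0⊕1⊕1⊕0⊕1⊕0⊕1⊕0⊕0 = 0
s4 (pos 4,5,6,7,12,13,14,15,20,21,22,23,28,29,30,31): 1⊕1⊕0⊕1⊕0⊕0⊕0⊕0⊕0⊕0⊕0⊕1⊕1⊕1⊕0⊕0 = 0
s8 (pos 8,9,10,11,12,13,14,15,24,25,26,27,28,29,30,31): 1⊕0⊕0⊕0⊕0⊕0⊕0⊕0⊕1⊕1⊕0⊕1⊕1⊕1⊕0⊕0 = 0
s16 (pos 16,17,18,19,20,21,22,23,24,25,26,27,28,29,30,31): 1⊕0⊕1⊕1⊕0⊕0⊕0⊕1⊕1⊕1⊕0⊕1⊕1⊕1⊕0⊕0 = 1
Syndrome s16…s1 = 10000 → error at position 16.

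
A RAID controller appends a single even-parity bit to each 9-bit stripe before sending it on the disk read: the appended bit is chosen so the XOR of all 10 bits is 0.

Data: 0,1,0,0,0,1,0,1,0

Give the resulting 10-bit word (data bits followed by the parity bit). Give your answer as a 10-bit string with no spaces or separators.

0100010101

XOR of the 9 data bits: 0⊕1⊕0⊕0⊕0⊕1⊕0⊕1⊕0 = 1
Parity bit = 1 (so all 10 bits XOR to 0).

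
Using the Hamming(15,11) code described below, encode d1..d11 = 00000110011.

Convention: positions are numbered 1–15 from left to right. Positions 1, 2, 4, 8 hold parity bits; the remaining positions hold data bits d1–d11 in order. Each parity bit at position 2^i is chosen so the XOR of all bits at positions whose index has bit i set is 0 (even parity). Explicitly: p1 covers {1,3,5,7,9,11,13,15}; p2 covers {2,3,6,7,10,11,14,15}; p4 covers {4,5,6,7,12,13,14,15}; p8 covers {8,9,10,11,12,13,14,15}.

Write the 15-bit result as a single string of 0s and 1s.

Place data at non-parity positions: p1 p2 0 p4 0 0 0 p8 0 1 1 0 0 1 1
p1 (pos 1,3,5,7,9,11,13,15): XOR of data positions = 0⊕0⊕0⊕0⊕1⊕0⊕1 = 0
p2 (pos 2,3,6,7,10,11,14,15): XOR of data positions = 0⊕0⊕0⊕1⊕1⊕1⊕1 = 0
p4 (pos 4,5,6,7,12,13,14,15): XOR of data positions = 0⊕0⊕0⊕0⊕0⊕1⊕1 = 0
p8 (pos 8,9,10,11,12,13,14,15): XOR of data positions = 0⊕1⊕1⊕0⊕0⊕1⊕1 = 0
Codeword: 000000000110011

000000000110011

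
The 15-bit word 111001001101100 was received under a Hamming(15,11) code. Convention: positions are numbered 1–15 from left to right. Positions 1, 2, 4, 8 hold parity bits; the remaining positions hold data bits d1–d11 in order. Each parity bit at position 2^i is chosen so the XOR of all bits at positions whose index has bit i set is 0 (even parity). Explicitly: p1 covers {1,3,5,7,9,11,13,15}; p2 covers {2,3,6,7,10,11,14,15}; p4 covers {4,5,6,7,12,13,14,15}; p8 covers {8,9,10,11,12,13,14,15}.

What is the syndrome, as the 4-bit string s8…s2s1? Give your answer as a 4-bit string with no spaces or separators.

s1 (pos 1,3,5,7,9,11,13,15): 1⊕1⊕0⊕0⊕1⊕0⊕1⊕0 = 0
s2 (pos 2,3,6,7,10,11,14,15): 1⊕1⊕1⊕0⊕1⊕0⊕0⊕0 = 0
s4 (pos 4,5,6,7,12,13,14,15): 0⊕0⊕1⊕0⊕1⊕1⊕0⊕0 = 1
s8 (pos 8,9,10,11,12,13,14,15): 0⊕1⊕1⊕0⊕1⊕1⊕0⊕0 = 0
Syndrome s8…s1 = 0100 → error at position 4.

0100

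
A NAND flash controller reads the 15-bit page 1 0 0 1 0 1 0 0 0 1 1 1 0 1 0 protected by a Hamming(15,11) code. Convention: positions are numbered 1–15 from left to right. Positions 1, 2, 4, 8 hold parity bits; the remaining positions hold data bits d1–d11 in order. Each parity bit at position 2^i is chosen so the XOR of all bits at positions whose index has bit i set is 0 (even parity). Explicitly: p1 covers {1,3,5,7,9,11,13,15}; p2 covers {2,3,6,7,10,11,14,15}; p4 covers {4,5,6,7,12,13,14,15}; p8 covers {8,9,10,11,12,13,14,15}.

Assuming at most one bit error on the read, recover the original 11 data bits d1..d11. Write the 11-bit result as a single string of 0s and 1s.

00100111010

s1 (pos 1,3,5,7,9,11,13,15): 1⊕0⊕0⊕0⊕0⊕1⊕0⊕0 = 0
s2 (pos 2,3,6,7,10,11,14,15): 0⊕0⊕1⊕0⊕1⊕1⊕1⊕0 = 0
s4 (pos 4,5,6,7,12,13,14,15): 1⊕0⊕1⊕0⊕1⊕0⊕1⊕0 = 0
s8 (pos 8,9,10,11,12,13,14,15): 0⊕0⊕1⊕1⊕1⊕0⊕1⊕0 = 0
Syndrome s8…s1 = 0000 → no error.
Read data bits from positions 3,5,6,7,9,10,11,12,13,14,15: 00100111010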